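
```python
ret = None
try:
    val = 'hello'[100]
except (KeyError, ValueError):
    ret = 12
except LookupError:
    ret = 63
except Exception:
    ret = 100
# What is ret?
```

Step-by-step execution trace:
1. `val = 'hello'[100]` raises IndexError.
2. `except (KeyError, ValueError)` does not match IndexError; skipped.
3. `except LookupError` matches (IndexError is a subclass of LookupError) → ret = 63.
4. `except Exception` is not reached.
Result: 63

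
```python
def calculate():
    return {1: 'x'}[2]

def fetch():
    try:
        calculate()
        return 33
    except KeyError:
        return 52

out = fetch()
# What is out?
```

Step-by-step execution trace:
1. `fetch()` calls `calculate()`.
2. `calculate()` evaluates `{1: 'x'}[2]`, which raises KeyError; it propagates to the caller.
3. `return 33` is not reached.
4. `except KeyError` in fetch matches → returns 52.
5. out = 52.
Result: 52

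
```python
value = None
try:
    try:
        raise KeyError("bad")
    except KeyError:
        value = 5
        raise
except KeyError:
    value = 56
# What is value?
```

Step-by-step execution trace:
1. Inner try: `raise KeyError("bad")` raises KeyError.
2. Inner `except KeyError` matches → value = 5.
3. bare `raise` re-raises the same KeyError.
4. Outer `except KeyError` matches → value = 56.
Result: 56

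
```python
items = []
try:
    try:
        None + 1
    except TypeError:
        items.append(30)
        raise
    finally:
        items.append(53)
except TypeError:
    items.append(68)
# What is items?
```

Step-by-step execution trace:
1. Inner try: `None + 1` raises TypeError.
2. Inner `except TypeError` matches → `items.append(30)` → items = [30].
3. bare `raise` re-raises TypeError.
4. Inner `finally` runs during unwinding: `items.append(53)` → items = [30, 53].
5. Outer `except TypeError` matches → `items.append(68)` → items = [30, 53, 68].
Result: [30, 53, 68]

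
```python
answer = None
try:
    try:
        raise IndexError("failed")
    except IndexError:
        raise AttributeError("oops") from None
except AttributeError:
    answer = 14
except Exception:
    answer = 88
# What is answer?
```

Step-by-step execution trace:
1. Inner try raises IndexError; inner `except IndexError` catches it.
2. `raise AttributeError(...) from None` raises AttributeError (from None suppresses __context__, but the active exception is still AttributeError).
3. Outer `except AttributeError` matches → answer = 14.
4. `except Exception` is not reached.
Result: 14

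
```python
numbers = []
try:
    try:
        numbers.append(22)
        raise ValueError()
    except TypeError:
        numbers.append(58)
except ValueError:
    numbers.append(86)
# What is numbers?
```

Step-by-step execution trace:
1. Inner try: `numbers.append(22)` → numbers = [22].
2. `raise ValueError()` raises ValueError.
3. Inner `except TypeError` does not match ValueError; exception propagates to outer try.
4. Outer `except ValueError` matches → `numbers.append(86)` → numbers = [22, 86].
Result: [22, 86]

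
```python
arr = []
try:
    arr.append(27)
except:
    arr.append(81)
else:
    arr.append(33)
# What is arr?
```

Step-by-step execution trace:
1. try: `arr.append(27)` → arr = [27]. No exception raised.
2. `except` is skipped.
3. `else` runs (try completed without exception): `arr.append(33)` → arr = [27, 33].
Result: [27, 33]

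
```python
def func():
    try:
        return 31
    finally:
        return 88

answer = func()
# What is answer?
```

Step-by-step execution trace:
1. `func()` enters try: `return 31` sets pending return value 31.
2. Before returning, `finally: return 88` runs and overrides the pending return.
3. func() returns 88 → answer = 88.
Result: 88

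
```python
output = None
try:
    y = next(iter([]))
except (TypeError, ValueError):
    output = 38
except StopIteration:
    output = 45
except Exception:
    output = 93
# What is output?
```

Step-by-step execution trace:
1. `y = next(iter([]))` raises StopIteration.
2. `except (TypeError, ValueError)` does not match StopIteration; skipped.
3. `except StopIteration` matches (exact type match) → output = 45.
4. `except Exception` is not reached.
Result: 45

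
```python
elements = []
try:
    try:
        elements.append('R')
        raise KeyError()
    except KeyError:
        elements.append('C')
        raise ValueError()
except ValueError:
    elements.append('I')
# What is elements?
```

Step-by-step execution trace:
1. Inner try: `elements.append('R')` → elements = ['R'].
2. `raise KeyError()` raises KeyError.
3. Inner `except KeyError` matches → `elements.append('C')` → elements = ['R', 'C'].
4. `raise ValueError()` raises ValueError; propagates to outer try.
5. Outer `except ValueError` matches → `elements.append('I')` → elements = ['R', 'C', 'I'].
Result: ['R', 'C', 'I']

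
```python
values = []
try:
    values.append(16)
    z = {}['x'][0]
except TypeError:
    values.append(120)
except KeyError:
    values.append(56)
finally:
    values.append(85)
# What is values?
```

Step-by-step execution trace:
1. try: `values.append(16)` → values = [16].
2. `z = {}['x'][0]` raises KeyError.
3. `except TypeError` does not match KeyError; skipped.
4. `except KeyError` matches → `values.append(56)` → values = [16, 56].
5. finally always runs: `values.append(85)` → values = [16, 56, 85].
Result: [16, 56, 85]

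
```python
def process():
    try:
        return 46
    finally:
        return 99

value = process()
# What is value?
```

Step-by-step execution trace:
1. `process()` enters try: `return 46` sets pending return value 46.
2. Before returning, `finally: return 99` runs and overrides the pending return.
3. process() returns 99 → value = 99.
Result: 99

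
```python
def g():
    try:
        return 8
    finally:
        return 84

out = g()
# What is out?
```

Step-by-step execution trace:
1. `g()` enters try: `return 8` sets pending return value 8.
2. Before returning, `finally: return 84` runs and overrides the pending return.
3. g() returns 84 → out = 84.
Result: 84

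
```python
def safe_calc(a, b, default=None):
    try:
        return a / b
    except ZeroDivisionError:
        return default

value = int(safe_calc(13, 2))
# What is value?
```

Step-by-step execution trace:
1. `safe_calc(13, 2)` enters try: `return 13 / 2` → returns 6.5. No exception raised.
2. `except ZeroDivisionError` is skipped.
3. `int(6.5)` → 6 → value = 6.
Result: 6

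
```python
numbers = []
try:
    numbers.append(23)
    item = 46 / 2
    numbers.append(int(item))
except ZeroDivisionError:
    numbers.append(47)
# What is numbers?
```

Step-by-step execution trace:
1. try: `numbers.append(23)` → numbers = [23].
2. `item = 46 / 2` → item = 23.0. No exception raised.
3. `numbers.append(int(item))` → numbers = [23, 23].
4. `except ZeroDivisionError` is skipped (no exception was raised).
Result: [23, 23]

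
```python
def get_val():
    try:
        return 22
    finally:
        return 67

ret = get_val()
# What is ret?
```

Step-by-step execution trace:
1. `get_val()` enters try: `return 22` sets pending return value 22.
2. Before returning, `finally: return 67` runs and overrides the pending return.
3. get_val() returns 67 → ret = 67.
Result: 67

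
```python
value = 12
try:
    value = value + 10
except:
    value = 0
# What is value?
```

Step-by-step execution trace:
1. value starts at 12.
2. try: `value = value + 10` → value = 22. No exception raised.
3. `except` is skipped.
Result: 22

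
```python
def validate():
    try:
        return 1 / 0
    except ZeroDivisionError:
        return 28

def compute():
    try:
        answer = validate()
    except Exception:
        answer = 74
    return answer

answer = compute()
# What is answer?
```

Step-by-step execution trace:
1. `compute()` calls `validate()`.
2. In validate: `1 / 0` raises ZeroDivisionError; `except ZeroDivisionError` catches it → returns 28.
3. In compute: `answer = validate()` → answer = 28. No exception reaches compute.
4. `except Exception` is skipped; compute returns 28.
5. answer = 28.
Result: 28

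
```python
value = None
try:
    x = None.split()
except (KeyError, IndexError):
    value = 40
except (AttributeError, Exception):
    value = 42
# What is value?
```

Step-by-step execution trace:
1. `x = None.split()` raises AttributeError.
2. `except (KeyError, IndexError)` does not match AttributeError; skipped.
3. `except (AttributeError, Exception)` matches (AttributeError is in the tuple) → value = 42.
Result: 42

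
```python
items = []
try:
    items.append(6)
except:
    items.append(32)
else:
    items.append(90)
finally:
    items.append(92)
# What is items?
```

Step-by-step execution trace:
1. try: `items.append(6)` → items = [6]. No exception raised.
2. `except` is skipped.
3. `else` runs: `items.append(90)` → items = [6, 90].
4. `finally` always runs: `items.append(92)` → items = [6, 90, 92].
Result: [6, 90, 92]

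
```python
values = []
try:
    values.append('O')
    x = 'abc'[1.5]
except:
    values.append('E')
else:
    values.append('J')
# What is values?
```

Step-by-step execution trace:
1. try: `values.append('O')` → values = ['O'].
2. `x = 'abc'[1.5]` raises TypeError.
3. bare `except` matches → `values.append('E')` → values = ['O', 'E'].
4. `else` is skipped (an exception was raised).
Result: ['O', 'E']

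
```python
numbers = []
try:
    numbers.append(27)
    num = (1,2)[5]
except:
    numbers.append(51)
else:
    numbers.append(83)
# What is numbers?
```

Step-by-step execution trace:
1. try: `numbers.append(27)` → numbers = [27].
2. `num = (1,2)[5]` raises IndexError.
3. bare `except` matches → `numbers.append(51)` → numbers = [27, 51].
4. `else` is skipped (an exception was raised).
Result: [27, 51]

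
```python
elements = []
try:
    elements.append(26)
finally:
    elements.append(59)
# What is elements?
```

Step-by-step execution trace:
1. try: `elements.append(26)` → elements = [26].
2. The try body completes without raising.
3. finally always runs: `elements.append(59)` → elements = [26, 59].
Result: [26, 59]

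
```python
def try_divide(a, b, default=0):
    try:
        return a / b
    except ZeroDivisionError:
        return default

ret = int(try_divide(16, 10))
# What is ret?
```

Step-by-step execution trace:
1. `try_divide(16, 10)` enters try: `return 16 / 10` → returns 1.6. No exception raised.
2. `except ZeroDivisionError` is skipped.
3. `int(1.6)` → 1 → ret = 1.
Result: 1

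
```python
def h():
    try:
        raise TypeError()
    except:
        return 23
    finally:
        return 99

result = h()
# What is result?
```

Step-by-step execution trace:
1. `h()` enters try: `raise TypeError()` raises TypeError.
2. bare `except` matches → `return 23` sets pending return value 23.
3. Before returning, `finally: return 99` runs and overrides the pending return.
4. h() returns 99 → result = 99.
Result: 99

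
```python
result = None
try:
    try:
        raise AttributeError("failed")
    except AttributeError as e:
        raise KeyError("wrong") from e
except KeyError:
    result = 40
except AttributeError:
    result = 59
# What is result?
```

Step-by-step execution trace:
1. Inner try raises AttributeError; inner `except AttributeError as e` catches it.
2. `raise KeyError(...) from e` raises KeyError (AttributeError is attached as __cause__, but only KeyError is active).
3. Outer `except KeyError` matches → result = 40.
4. `except AttributeError` is not reached.
Result: 40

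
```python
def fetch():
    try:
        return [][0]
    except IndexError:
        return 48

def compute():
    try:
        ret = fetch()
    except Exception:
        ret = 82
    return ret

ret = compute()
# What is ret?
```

Step-by-step execution trace:
1. `compute()` calls `fetch()`.
2. In fetch: `[][0]` raises IndexError; `except IndexError` catches it → returns 48.
3. In compute: `ret = fetch()` → ret = 48. No exception reaches compute.
4. `except Exception` is skipped; compute returns 48.
5. ret = 48.
Result: 48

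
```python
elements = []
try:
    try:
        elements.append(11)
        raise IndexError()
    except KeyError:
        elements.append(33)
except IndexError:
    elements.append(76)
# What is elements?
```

Step-by-step execution trace:
1. Inner try: `elements.append(11)` → elements = [11].
2. `raise IndexError()` raises IndexError.
3. Inner `except KeyError` does not match IndexError; exception propagates to outer try.
4. Outer `except IndexError` matches → `elements.append(76)` → elements = [11, 76].
Result: [11, 76]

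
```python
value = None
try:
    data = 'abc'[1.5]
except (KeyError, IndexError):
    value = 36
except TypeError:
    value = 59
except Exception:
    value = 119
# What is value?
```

Step-by-step execution trace:
1. `data = 'abc'[1.5]` raises TypeError.
2. `except (KeyError, IndexError)` does not match TypeError; skipped.
3. `except TypeError` matches (exact type match) → value = 59.
4. `except Exception` is not reached.
Result: 59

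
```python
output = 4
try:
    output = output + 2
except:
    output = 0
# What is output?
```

Step-by-step execution trace:
1. output starts at 4.
2. try: `output = output + 2` → output = 6. No exception raised.
3. `except` is skipped.
Result: 6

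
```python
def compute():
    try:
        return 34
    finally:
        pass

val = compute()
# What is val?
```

Step-by-step execution trace:
1. `compute()` enters try: `return 34` sets pending return value 34.
2. Before returning, `finally: pass` runs (no effect).
3. compute() returns 34 → val = 34.
Result: 34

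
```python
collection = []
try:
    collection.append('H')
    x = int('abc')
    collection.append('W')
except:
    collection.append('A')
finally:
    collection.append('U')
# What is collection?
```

Step-by-step execution trace:
1. try: `collection.append('H')` → collection = ['H'].
2. `x = int('abc')` raises ValueError; `collection.append('W')` is not reached.
3. bare `except` matches → `collection.append('A')` → collection = ['H', 'A'].
4. finally always runs: `collection.append('U')` → collection = ['H', 'A', 'U'].
Result: ['H', 'A', 'U']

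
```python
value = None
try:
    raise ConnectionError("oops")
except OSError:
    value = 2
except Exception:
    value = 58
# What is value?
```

Step-by-step execution trace:
1. `raise ConnectionError(...)` raises ConnectionError.
2. `except OSError` matches (ConnectionError is a subclass of OSError) → value = 2.
3. `except Exception` is not reached.
Result: 2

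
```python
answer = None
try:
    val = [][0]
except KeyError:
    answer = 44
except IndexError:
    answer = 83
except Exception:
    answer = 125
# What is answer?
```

Step-by-step execution trace:
1. `val = [][0]` raises IndexError.
2. `except KeyError` does not match IndexError; skipped.
3. `except IndexError` matches → answer = 83.
4. Remaining except clauses are skipped.
Result: 83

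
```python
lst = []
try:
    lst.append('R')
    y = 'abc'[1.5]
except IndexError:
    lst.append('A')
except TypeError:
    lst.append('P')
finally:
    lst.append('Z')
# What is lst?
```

Step-by-step execution trace:
1. try: `lst.append('R')` → lst = ['R'].
2. `y = 'abc'[1.5]` raises TypeError.
3. `except IndexError` does not match TypeError; skipped.
4. `except TypeError` matches → `lst.append('P')` → lst = ['R', 'P'].
5. finally always runs: `lst.append('Z')` → lst = ['R', 'P', 'Z'].
Result: ['R', 'P', 'Z']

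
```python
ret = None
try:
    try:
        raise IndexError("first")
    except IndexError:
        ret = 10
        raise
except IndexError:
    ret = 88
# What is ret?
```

Step-by-step execution trace:
1. Inner try: `raise IndexError("first")` raises IndexError.
2. Inner `except IndexError` matches → ret = 10.
3. bare `raise` re-raises the same IndexError.
4. Outer `except IndexError` matches → ret = 88.
Result: 88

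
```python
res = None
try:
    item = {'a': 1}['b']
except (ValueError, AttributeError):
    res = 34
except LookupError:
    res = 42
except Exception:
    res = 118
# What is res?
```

Step-by-step execution trace:
1. `item = {'a': 1}['b']` raises KeyError.
2. `except (ValueError, AttributeError)` does not match KeyError; skipped.
3. `except LookupError` matches (KeyError is a subclass of LookupError) → res = 42.
4. `except Exception` is not reached.
Result: 42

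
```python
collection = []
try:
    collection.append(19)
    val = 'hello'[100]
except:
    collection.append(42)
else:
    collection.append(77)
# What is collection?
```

Step-by-step execution trace:
1. try: `collection.append(19)` → collection = [19].
2. `val = 'hello'[100]` raises IndexError.
3. bare `except` matches → `collection.append(42)` → collection = [19, 42].
4. `else` is skipped (an exception was raised).
Result: [19, 42]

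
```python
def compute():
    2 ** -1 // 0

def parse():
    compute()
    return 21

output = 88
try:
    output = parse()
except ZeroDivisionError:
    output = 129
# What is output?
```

Step-by-step execution trace:
1. output starts at 88.
2. try: `parse()` calls `compute()`.
3. `compute()` evaluates `2 ** -1 // 0`, which raises ZeroDivisionError; it propagates through parse (uncaught).
4. `return 21` in parse is not reached; the assignment to output does not complete.
5. `except ZeroDivisionError` matches → output = 129.
Result: 129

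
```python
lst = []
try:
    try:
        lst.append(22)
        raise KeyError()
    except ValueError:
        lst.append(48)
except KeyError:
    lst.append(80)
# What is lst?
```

Step-by-step execution trace:
1. Inner try: `lst.append(22)` → lst = [22].
2. `raise KeyError()` raises KeyError.
3. Inner `except ValueError` does not match KeyError; exception propagates to outer try.
4. Outer `except KeyError` matches → `lst.append(80)` → lst = [22, 80].
Result: [22, 80]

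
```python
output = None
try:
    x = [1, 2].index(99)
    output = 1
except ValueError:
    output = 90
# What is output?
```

Step-by-step execution trace:
1. `x = [1, 2].index(99)` raises ValueError.
2. `output = 1` is not reached.
3. `except ValueError` matches → output = 90.
Result: 90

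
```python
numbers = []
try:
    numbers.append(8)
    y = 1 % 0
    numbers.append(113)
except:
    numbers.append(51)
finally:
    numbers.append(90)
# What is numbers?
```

Step-by-step execution trace:
1. try: `numbers.append(8)` → numbers = [8].
2. `y = 1 % 0` raises ZeroDivisionError; `numbers.append(113)` is not reached.
3. bare `except` matches → `numbers.append(51)` → numbers = [8, 51].
4. finally always runs: `numbers.append(90)` → numbers = [8, 51, 90].
Result: [8, 51, 90]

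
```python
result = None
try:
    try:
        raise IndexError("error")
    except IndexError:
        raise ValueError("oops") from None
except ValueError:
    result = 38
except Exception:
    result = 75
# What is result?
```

Step-by-step execution trace:
1. Inner try raises IndexError; inner `except IndexError` catches it.
2. `raise ValueError(...) from None` raises ValueError (from None suppresses __context__, but the active exception is still ValueError).
3. Outer `except ValueError` matches → result = 38.
4. `except Exception` is not reached.
Result: 38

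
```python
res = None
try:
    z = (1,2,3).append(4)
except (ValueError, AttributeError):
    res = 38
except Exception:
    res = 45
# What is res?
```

Step-by-step execution trace:
1. `z = (1,2,3).append(4)` raises AttributeError.
2. `except (ValueError, AttributeError)` matches (AttributeError is in the tuple) → res = 38.
3. `except Exception` is not reached.
Result: 38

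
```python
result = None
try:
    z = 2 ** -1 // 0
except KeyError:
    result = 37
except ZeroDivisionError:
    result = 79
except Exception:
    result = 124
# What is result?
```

Step-by-step execution trace:
1. `z = 2 ** -1 // 0` raises ZeroDivisionError.
2. `except KeyError` does not match ZeroDivisionError; skipped.
3. `except ZeroDivisionError` matches → result = 79.
4. Remaining except clauses are skipped.
Result: 79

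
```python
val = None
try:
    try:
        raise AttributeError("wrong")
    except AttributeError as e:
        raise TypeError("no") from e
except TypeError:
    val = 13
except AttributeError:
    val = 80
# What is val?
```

Step-by-step execution trace:
1. Inner try raises AttributeError; inner `except AttributeError as e` catches it.
2. `raise TypeError(...) from e` raises TypeError (AttributeError is attached as __cause__, but only TypeError is active).
3. Outer `except TypeError` matches → val = 13.
4. `except AttributeError` is not reached.
Result: 13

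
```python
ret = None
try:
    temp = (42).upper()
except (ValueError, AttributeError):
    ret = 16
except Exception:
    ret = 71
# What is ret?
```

Step-by-step execution trace:
1. `temp = (42).upper()` raises AttributeError.
2. `except (ValueError, AttributeError)` matches (AttributeError is in the tuple) → ret = 16.
3. `except Exception` is not reached.
Result: 16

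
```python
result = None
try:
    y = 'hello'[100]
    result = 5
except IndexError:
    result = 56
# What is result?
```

Step-by-step execution trace:
1. `y = 'hello'[100]` raises IndexError.
2. `result = 5` is not reached.
3. `except IndexError` matches → result = 56.
Result: 56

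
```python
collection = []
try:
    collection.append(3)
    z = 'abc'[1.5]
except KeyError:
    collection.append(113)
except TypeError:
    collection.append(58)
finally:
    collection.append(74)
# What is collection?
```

Step-by-step execution trace:
1. try: `collection.append(3)` → collection = [3].
2. `z = 'abc'[1.5]` raises TypeError.
3. `except KeyError` does not match TypeError; skipped.
4. `except TypeError` matches → `collection.append(58)` → collection = [3, 58].
5. finally always runs: `collection.append(74)` → collection = [3, 58, 74].
Result: [3, 58, 74]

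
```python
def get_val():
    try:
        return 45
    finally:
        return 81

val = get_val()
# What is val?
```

Step-by-step execution trace:
1. `get_val()` enters try: `return 45` sets pending return value 45.
2. Before returning, `finally: return 81` runs and overrides the pending return.
3. get_val() returns 81 → val = 81.
Result: 81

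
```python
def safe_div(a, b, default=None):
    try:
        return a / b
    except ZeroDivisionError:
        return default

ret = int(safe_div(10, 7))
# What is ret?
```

Step-by-step execution trace:
1. `safe_div(10, 7)` enters try: `return 10 / 7` → returns 1.4285714285714286. No exception raised.
2. `except ZeroDivisionError` is skipped.
3. `int(1.4285714285714286)` → 1 → ret = 1.
Result: 1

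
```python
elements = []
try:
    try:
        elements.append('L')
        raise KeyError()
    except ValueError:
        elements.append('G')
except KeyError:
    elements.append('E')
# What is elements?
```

Step-by-step execution trace:
1. Inner try: `elements.append('L')` → elements = ['L'].
2. `raise KeyError()` raises KeyError.
3. Inner `except ValueError` does not match KeyError; exception propagates to outer try.
4. Outer `except KeyError` matches → `elements.append('E')` → elements = ['L', 'E'].
Result: ['L', 'E']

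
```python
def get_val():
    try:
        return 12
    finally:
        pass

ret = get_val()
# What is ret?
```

Step-by-step execution trace:
1. `get_val()` enters try: `return 12` sets pending return value 12.
2. Before returning, `finally: pass` runs (no effect).
3. get_val() returns 12 → ret = 12.
Result: 12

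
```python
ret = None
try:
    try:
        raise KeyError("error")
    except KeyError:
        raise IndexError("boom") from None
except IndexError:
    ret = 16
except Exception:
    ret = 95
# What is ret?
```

Step-by-step execution trace:
1. Inner try raises KeyError; inner `except KeyError` catches it.
2. `raise IndexError(...) from None` raises IndexError (from None suppresses __context__, but the active exception is still IndexError).
3. Outer `except IndexError` matches → ret = 16.
4. `except Exception` is not reached.
Result: 16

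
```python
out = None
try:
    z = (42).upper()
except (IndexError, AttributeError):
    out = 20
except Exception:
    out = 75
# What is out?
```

Step-by-step execution trace:
1. `z = (42).upper()` raises AttributeError.
2. `except (IndexError, AttributeError)` matches (AttributeError is in the tuple) → out = 20.
3. `except Exception` is not reached.
Result: 20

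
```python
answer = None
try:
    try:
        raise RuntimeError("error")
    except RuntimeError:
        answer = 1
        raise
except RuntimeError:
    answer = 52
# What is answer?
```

Step-by-step execution trace:
1. Inner try: `raise RuntimeError("error")` raises RuntimeError.
2. Inner `except RuntimeError` matches → answer = 1.
3. bare `raise` re-raises the same RuntimeError.
4. Outer `except RuntimeError` matches → answer = 52.
Result: 52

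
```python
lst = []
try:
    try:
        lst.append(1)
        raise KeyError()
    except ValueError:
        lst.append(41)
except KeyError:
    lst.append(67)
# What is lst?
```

Step-by-step execution trace:
1. Inner try: `lst.append(1)` → lst = [1].
2. `raise KeyError()` raises KeyError.
3. Inner `except ValueError` does not match KeyError; exception propagates to outer try.
4. Outer `except KeyError` matches → `lst.append(67)` → lst = [1, 67].
Result: [1, 67]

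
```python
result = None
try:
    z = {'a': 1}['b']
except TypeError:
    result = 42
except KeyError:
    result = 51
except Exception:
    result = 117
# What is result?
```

Step-by-step execution trace:
1. `z = {'a': 1}['b']` raises KeyError.
2. `except TypeError` does not match KeyError; skipped.
3. `except KeyError` matches → result = 51.
4. Remaining except clauses are skipped.
Result: 51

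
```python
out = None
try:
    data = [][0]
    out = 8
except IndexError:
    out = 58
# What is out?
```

Step-by-step execution trace:
1. `data = [][0]` raises IndexError.
2. `out = 8` is not reached.
3. `except IndexError` matches → out = 58.
Result: 58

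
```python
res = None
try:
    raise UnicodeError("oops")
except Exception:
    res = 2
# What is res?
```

Step-by-step execution trace:
1. `raise UnicodeError(...)` raises UnicodeError.
2. `except Exception` matches (UnicodeError is a subclass of Exception) → res = 2.
Result: 2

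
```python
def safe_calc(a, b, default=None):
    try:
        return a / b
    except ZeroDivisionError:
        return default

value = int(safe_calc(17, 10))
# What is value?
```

Step-by-step execution trace:
1. `safe_calc(17, 10)` enters try: `return 17 / 10` → returns 1.7. No exception raised.
2. `except ZeroDivisionError` is skipped.
3. `int(1.7)` → 1 → value = 1.
Result: 1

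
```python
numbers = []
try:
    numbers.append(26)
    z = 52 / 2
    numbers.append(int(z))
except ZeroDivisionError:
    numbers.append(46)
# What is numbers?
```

Step-by-step execution trace:
1. try: `numbers.append(26)` → numbers = [26].
2. `z = 52 / 2` → z = 26.0. No exception raised.
3. `numbers.append(int(z))` → numbers = [26, 26].
4. `except ZeroDivisionError` is skipped (no exception was raised).
Result: [26, 26]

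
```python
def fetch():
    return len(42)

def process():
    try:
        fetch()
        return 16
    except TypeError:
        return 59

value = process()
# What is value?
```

Step-by-step execution trace:
1. `process()` calls `fetch()`.
2. `fetch()` evaluates `len(42)`, which raises TypeError; it propagates to the caller.
3. `return 16` is not reached.
4. `except TypeError` in process matches → returns 59.
5. value = 59.
Result: 59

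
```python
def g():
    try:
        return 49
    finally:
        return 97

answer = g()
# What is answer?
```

Step-by-step execution trace:
1. `g()` enters try: `return 49` sets pending return value 49.
2. Before returning, `finally: return 97` runs and overrides the pending return.
3. g() returns 97 → answer = 97.
Result: 97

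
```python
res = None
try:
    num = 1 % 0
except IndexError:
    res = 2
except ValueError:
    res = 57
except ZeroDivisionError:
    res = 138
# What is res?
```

Step-by-step execution trace:
1. `num = 1 % 0` raises ZeroDivisionError.
2. `except IndexError` does not match ZeroDivisionError; skipped.
3. `except ValueError` does not match ZeroDivisionError; skipped.
4. `except ZeroDivisionError` matches → res = 138.
Result: 138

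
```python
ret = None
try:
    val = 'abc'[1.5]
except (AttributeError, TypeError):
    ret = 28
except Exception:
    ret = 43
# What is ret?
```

Step-by-step execution trace:
1. `val = 'abc'[1.5]` raises TypeError.
2. `except (AttributeError, TypeError)` matches (TypeError is in the tuple) → ret = 28.
3. `except Exception` is not reached.
Result: 28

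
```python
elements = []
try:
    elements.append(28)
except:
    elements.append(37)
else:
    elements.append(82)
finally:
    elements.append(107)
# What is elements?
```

Step-by-step execution trace:
1. try: `elements.append(28)` → elements = [28]. No exception raised.
2. `except` is skipped.
3. `else` runs: `elements.append(82)` → elements = [28, 82].
4. `finally` always runs: `elements.append(107)` → elements = [28, 82, 107].
Result: [28, 82, 107]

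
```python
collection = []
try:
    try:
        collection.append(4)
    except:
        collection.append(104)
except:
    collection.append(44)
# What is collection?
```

Step-by-step execution trace:
1. Inner try: `collection.append(4)` → collection = [4]. No exception raised.
2. Inner `except` is skipped.
3. Inner try completes normally; outer `except` is skipped.
Result: [4]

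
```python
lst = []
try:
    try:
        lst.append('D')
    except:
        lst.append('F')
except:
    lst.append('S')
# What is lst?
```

Step-by-step execution trace:
1. Inner try: `lst.append('D')` → lst = ['D']. No exception raised.
2. Inner `except` is skipped.
3. Inner try completes normally; outer `except` is skipped.
Result: ['D']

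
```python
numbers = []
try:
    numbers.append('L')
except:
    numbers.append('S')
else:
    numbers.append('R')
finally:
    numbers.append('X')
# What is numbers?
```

Step-by-step execution trace:
1. try: `numbers.append('L')` → numbers = ['L']. No exception raised.
2. `except` is skipped.
3. `else` runs: `numbers.append('R')` → numbers = ['L', 'R'].
4. `finally` always runs: `numbers.append('X')` → numbers = ['L', 'R', 'X'].
Result: ['L', 'R', 'X']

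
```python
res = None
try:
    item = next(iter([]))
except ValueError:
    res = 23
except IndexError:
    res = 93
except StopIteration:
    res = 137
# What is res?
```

Step-by-step execution trace:
1. `item = next(iter([]))` raises StopIteration.
2. `except ValueError` does not match StopIteration; skipped.
3. `except IndexError` does not match StopIteration; skipped.
4. `except StopIteration` matches → res = 137.
Result: 137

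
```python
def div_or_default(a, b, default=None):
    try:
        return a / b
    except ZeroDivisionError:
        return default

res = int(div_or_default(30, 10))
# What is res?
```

Step-by-step execution trace:
1. `div_or_default(30, 10)` enters try: `return 30 / 10` → returns 3.0. No exception raised.
2. `except ZeroDivisionError` is skipped.
3. `int(3.0)` → 3 → res = 3.
Result: 3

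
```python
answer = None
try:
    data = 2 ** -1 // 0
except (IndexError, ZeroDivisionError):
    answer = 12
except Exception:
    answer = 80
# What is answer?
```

Step-by-step execution trace:
1. `data = 2 ** -1 // 0` raises ZeroDivisionError.
2. `except (IndexError, ZeroDivisionError)` matches (ZeroDivisionError is in the tuple) → answer = 12.
3. `except Exception` is not reached.
Result: 12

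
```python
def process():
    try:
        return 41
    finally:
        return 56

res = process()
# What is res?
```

Step-by-step execution trace:
1. `process()` enters try: `return 41` sets pending return value 41.
2. Before returning, `finally: return 56` runs and overrides the pending return.
3. process() returns 56 → res = 56.
Result: 56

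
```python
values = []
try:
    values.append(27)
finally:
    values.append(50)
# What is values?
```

Step-by-step execution trace:
1. try: `values.append(27)` → values = [27].
2. The try body completes without raising.
3. finally always runs: `values.append(50)` → values = [27, 50].
Result: [27, 50]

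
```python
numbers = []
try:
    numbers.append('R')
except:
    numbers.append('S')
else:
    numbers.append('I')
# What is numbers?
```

Step-by-step execution trace:
1. try: `numbers.append('R')` → numbers = ['R']. No exception raised.
2. `except` is skipped.
3. `else` runs (try completed without exception): `numbers.append('I')` → numbers = ['R', 'I'].
Result: ['R', 'I']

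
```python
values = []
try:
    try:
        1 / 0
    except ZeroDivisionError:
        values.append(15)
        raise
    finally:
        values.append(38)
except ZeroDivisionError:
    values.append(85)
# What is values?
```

Step-by-step execution trace:
1. Inner try: `1 / 0` raises ZeroDivisionError.
2. Inner `except ZeroDivisionError` matches → `values.append(15)` → values = [15].
3. bare `raise` re-raises ZeroDivisionError.
4. Inner `finally` runs during unwinding: `values.append(38)` → values = [15, 38].
5. Outer `except ZeroDivisionError` matches → `values.append(85)` → values = [15, 38, 85].
Result: [15, 38, 85]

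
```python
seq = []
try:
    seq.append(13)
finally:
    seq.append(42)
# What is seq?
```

Step-by-step execution trace:
1. try: `seq.append(13)` → seq = [13].
2. The try body completes without raising.
3. finally always runs: `seq.append(42)` → seq = [13, 42].
Result: [13, 42]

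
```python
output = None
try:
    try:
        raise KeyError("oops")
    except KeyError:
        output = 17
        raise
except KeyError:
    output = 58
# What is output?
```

Step-by-step execution trace:
1. Inner try: `raise KeyError("oops")` raises KeyError.
2. Inner `except KeyError` matches → output = 17.
3. bare `raise` re-raises the same KeyError.
4. Outer `except KeyError` matches → output = 58.
Result: 58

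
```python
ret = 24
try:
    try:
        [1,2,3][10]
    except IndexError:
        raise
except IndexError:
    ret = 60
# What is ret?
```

Step-by-step execution trace:
1. Inner try: `[1,2,3][10]` raises IndexError.
2. Inner `except IndexError` matches; bare `raise` re-raises the same IndexError.
3. Outer `except IndexError` matches → ret = 60.
Result: 60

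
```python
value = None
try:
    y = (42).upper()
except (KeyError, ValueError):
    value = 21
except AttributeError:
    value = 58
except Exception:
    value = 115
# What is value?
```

Step-by-step execution trace:
1. `y = (42).upper()` raises AttributeError.
2. `except (KeyError, ValueError)` does not match AttributeError; skipped.
3. `except AttributeError` matches (exact type match) → value = 58.
4. `except Exception` is not reached.
Result: 58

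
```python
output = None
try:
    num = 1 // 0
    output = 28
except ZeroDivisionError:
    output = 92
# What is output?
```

Step-by-step execution trace:
1. `num = 1 // 0` raises ZeroDivisionError.
2. `output = 28` is not reached.
3. `except ZeroDivisionError` matches → output = 92.
Result: 92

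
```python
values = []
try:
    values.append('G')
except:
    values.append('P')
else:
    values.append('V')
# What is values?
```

Step-by-step execution trace:
1. try: `values.append('G')` → values = ['G']. No exception raised.
2. `except` is skipped.
3. `else` runs (try completed without exception): `values.append('V')` → values = ['G', 'V'].
Result: ['G', 'V']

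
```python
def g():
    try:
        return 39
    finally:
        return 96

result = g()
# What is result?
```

Step-by-step execution trace:
1. `g()` enters try: `return 39` sets pending return value 39.
2. Before returning, `finally: return 96` runs and overrides the pending return.
3. g() returns 96 → result = 96.
Result: 96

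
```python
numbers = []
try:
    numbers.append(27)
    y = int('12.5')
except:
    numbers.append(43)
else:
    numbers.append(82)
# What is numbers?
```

Step-by-step execution trace:
1. try: `numbers.append(27)` → numbers = [27].
2. `y = int('12.5')` raises ValueError.
3. bare `except` matches → `numbers.append(43)` → numbers = [27, 43].
4. `else` is skipped (an exception was raised).
Result: [27, 43]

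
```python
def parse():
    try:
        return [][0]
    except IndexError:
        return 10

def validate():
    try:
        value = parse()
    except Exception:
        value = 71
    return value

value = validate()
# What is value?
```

Step-by-step execution trace:
1. `validate()` calls `parse()`.
2. In parse: `[][0]` raises IndexError; `except IndexError` catches it → returns 10.
3. In validate: `value = parse()` → value = 10. No exception reaches validate.
4. `except Exception` is skipped; validate returns 10.
5. value = 10.
Result: 10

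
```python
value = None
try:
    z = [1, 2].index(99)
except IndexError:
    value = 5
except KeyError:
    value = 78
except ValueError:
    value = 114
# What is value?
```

Step-by-step execution trace:
1. `z = [1, 2].index(99)` raises ValueError.
2. `except IndexError` does not match ValueError; skipped.
3. `except KeyError` does not match ValueError; skipped.
4. `except ValueError` matches → value = 114.
Result: 114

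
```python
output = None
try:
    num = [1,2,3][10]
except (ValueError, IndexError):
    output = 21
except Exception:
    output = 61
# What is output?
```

Step-by-step execution trace:
1. `num = [1,2,3][10]` raises IndexError.
2. `except (ValueError, IndexError)` matches (IndexError is in the tuple) → output = 21.
3. `except Exception` is not reached.
Result: 21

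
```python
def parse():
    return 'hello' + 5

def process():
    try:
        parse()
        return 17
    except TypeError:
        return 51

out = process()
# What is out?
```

Step-by-step execution trace:
1. `process()` calls `parse()`.
2. `parse()` evaluates `'hello' + 5`, which raises TypeError; it propagates to the caller.
3. `return 17` is not reached.
4. `except TypeError` in process matches → returns 51.
5. out = 51.
Result: 51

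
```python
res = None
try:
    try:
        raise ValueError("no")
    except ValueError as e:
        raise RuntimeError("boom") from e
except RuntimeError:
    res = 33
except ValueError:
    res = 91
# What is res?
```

Step-by-step execution trace:
1. Inner try raises ValueError; inner `except ValueError as e` catches it.
2. `raise RuntimeError(...) from e` raises RuntimeError (ValueError is attached as __cause__, but only RuntimeError is active).
3. Outer `except RuntimeError` matches → res = 33.
4. `except ValueError` is not reached.
Result: 33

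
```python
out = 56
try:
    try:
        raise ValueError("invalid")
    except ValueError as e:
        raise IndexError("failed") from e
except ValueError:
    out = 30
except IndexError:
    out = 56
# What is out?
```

Step-by-step execution trace:
1. Inner try raises ValueError; inner `except ValueError as e` catches it.
2. `raise IndexError(...) from e` raises IndexError (ValueError is attached as __cause__, but only IndexError is active).
3. Outer `except ValueError` does not match IndexError; skipped.
4. Outer `except IndexError` matches → out = 56.
Result: 56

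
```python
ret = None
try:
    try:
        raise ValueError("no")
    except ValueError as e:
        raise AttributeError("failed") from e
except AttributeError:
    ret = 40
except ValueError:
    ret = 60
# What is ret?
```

Step-by-step execution trace:
1. Inner try raises ValueError; inner `except ValueError as e` catches it.
2. `raise AttributeError(...) from e` raises AttributeError (ValueError is attached as __cause__, but only AttributeError is active).
3. Outer `except AttributeError` matches → ret = 40.
4. `except ValueError` is not reached.
Result: 40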